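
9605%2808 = 1181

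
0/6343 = 0 = 0.00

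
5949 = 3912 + 2037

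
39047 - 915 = 38132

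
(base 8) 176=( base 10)126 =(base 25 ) 51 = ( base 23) 5b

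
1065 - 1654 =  - 589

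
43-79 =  - 36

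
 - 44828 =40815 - 85643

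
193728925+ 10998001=204726926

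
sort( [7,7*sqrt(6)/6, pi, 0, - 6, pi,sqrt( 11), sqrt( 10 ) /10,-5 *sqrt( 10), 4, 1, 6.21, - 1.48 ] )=[ - 5*sqrt ( 10) , - 6, - 1.48 , 0,sqrt(10)/10, 1,7*sqrt( 6 )/6,pi,pi, sqrt( 11), 4,  6.21, 7]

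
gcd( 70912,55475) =1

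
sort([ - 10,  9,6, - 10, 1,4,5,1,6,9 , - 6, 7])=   [  -  10, - 10, - 6, 1,1,4,5,6,6,7, 9, 9] 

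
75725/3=25241+2/3 = 25241.67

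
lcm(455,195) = 1365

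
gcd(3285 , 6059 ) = 73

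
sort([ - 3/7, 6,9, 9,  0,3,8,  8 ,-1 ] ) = [ - 1, - 3/7,0, 3, 6 , 8,  8, 9, 9]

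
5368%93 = 67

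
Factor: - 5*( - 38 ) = 2^1*5^1 * 19^1  =  190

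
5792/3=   1930+2/3 = 1930.67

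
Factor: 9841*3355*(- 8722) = - 2^1 * 5^1*7^2*11^1*13^1*61^1*89^1*757^1 = -287970392710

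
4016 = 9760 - 5744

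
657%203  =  48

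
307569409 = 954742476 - 647173067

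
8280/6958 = 4140/3479 =1.19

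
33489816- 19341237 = 14148579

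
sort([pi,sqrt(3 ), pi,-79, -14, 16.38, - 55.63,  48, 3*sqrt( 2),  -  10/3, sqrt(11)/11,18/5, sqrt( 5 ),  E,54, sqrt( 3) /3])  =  [ - 79,-55.63,  -  14,-10/3,sqrt(11 )/11,sqrt(3)/3,sqrt ( 3 ),sqrt( 5 ),  E  ,  pi,pi, 18/5,3*sqrt(2),16.38,48, 54]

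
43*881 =37883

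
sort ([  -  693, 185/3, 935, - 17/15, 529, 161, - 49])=[ -693, - 49,-17/15,185/3,161,529,935]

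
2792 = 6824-4032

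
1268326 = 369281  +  899045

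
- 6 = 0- 6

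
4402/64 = 2201/32 =68.78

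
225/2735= 45/547 =0.08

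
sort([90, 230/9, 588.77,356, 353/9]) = [ 230/9, 353/9, 90, 356, 588.77 ] 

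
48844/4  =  12211 = 12211.00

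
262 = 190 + 72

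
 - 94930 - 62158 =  - 157088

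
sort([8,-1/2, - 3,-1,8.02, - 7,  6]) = [- 7,  -  3,- 1 , - 1/2, 6 , 8 , 8.02]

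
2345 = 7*335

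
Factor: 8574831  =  3^2*61^1*15619^1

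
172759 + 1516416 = 1689175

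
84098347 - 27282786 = 56815561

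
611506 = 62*9863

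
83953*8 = 671624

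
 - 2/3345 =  - 1 + 3343/3345 = - 0.00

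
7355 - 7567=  - 212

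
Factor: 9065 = 5^1 * 7^2*37^1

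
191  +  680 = 871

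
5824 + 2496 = 8320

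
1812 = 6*302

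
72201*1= 72201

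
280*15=4200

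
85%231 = 85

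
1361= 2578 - 1217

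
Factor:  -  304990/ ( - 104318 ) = 5^1 *7^1*43^(-1)  *1213^( - 1 )  *  4357^1 = 152495/52159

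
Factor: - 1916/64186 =  -  2^1*67^ ( - 1) = - 2/67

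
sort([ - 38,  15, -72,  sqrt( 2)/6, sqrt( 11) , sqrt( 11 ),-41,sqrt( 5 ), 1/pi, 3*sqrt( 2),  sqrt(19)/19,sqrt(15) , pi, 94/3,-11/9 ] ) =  [- 72,-41,  -  38,  -  11/9,sqrt( 19 )/19, sqrt( 2 ) /6, 1/pi, sqrt( 5), pi, sqrt( 11), sqrt( 11 ), sqrt ( 15), 3*sqrt( 2),  15, 94/3 ]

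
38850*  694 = 26961900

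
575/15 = 115/3 = 38.33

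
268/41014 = 134/20507=0.01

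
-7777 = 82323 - 90100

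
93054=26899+66155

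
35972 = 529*68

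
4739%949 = 943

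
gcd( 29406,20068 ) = 58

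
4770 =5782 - 1012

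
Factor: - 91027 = - 227^1 *401^1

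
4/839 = 4/839 = 0.00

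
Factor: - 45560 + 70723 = 25163 = 25163^1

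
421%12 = 1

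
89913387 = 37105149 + 52808238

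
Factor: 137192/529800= 3^( - 1 )*5^( - 2) * 11^1*883^ ( - 1)*1559^1 = 17149/66225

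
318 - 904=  -586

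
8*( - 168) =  - 1344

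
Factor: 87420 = 2^2*  3^1*5^1*31^1*47^1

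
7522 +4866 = 12388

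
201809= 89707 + 112102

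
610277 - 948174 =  - 337897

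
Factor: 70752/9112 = 2^2*3^1*11^1*17^( - 1) = 132/17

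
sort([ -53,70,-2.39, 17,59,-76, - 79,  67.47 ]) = [- 79,-76, - 53,-2.39, 17,59, 67.47,70]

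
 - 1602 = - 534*3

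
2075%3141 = 2075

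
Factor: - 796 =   -  2^2*199^1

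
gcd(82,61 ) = 1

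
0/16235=0   =  0.00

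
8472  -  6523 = 1949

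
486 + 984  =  1470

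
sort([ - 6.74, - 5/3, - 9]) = [ - 9, - 6.74, -5/3 ] 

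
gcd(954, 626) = 2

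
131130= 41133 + 89997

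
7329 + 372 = 7701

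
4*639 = 2556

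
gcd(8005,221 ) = 1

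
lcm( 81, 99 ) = 891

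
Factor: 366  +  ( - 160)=206 = 2^1*103^1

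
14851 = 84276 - 69425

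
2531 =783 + 1748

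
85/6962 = 85/6962 = 0.01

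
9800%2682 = 1754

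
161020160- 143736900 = 17283260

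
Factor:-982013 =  - 769^1*1277^1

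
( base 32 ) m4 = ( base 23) 17i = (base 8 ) 1304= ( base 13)426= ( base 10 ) 708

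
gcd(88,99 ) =11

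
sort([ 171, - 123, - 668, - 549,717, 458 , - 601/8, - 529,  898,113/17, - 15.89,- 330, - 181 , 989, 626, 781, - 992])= [ - 992, - 668, - 549,-529 , - 330, - 181,-123, - 601/8, - 15.89, 113/17, 171, 458, 626,717, 781,898, 989 ]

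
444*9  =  3996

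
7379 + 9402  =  16781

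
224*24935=5585440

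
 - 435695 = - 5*87139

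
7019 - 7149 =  - 130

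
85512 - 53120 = 32392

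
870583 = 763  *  1141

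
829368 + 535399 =1364767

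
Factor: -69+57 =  - 12 = - 2^2*3^1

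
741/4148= 741/4148 = 0.18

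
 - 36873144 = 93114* (-396) 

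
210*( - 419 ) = - 87990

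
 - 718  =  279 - 997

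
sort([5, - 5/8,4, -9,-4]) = [ - 9,-4, - 5/8 , 4,  5 ] 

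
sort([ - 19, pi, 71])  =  [-19,  pi, 71]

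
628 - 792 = -164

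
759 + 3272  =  4031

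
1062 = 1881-819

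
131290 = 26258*5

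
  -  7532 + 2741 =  -4791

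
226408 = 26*8708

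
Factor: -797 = -797^1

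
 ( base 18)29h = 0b1100111011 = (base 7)2261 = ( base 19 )25A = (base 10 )827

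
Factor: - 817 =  - 19^1*43^1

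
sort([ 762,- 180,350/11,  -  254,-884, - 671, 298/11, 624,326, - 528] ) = [-884,-671,-528,-254 ,  -  180,  298/11,  350/11,  326,624,762]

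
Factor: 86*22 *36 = 2^4*3^2*11^1*43^1 = 68112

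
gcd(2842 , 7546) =98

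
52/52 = 1 = 1.00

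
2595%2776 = 2595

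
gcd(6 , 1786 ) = 2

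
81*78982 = 6397542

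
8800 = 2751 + 6049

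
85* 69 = 5865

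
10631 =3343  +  7288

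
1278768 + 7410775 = 8689543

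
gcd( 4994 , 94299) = 1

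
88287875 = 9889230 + 78398645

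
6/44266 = 3/22133 = 0.00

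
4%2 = 0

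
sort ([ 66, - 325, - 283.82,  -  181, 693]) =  [ - 325, - 283.82,-181,  66, 693 ] 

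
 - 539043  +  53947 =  - 485096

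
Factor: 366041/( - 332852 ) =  - 761/692  =  - 2^( - 2) *173^ (  -  1 )*761^1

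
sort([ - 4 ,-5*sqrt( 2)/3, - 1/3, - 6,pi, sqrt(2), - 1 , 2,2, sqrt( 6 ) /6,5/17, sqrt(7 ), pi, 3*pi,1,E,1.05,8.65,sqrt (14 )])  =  [ - 6, - 4, - 5 * sqrt(2 )/3, - 1,-1/3, 5/17,sqrt ( 6)/6,1 , 1.05,sqrt( 2 ) , 2,2,sqrt( 7)  ,  E, pi,pi,sqrt( 14), 8.65,3* pi] 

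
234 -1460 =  - 1226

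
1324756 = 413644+911112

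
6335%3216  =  3119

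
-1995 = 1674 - 3669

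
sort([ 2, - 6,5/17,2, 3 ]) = [ - 6,5/17,2, 2, 3] 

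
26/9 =2 + 8/9 = 2.89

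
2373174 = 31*76554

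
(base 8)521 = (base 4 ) 11101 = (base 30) B7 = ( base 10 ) 337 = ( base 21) g1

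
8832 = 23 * 384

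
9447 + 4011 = 13458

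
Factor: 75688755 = 3^1*5^1*281^1*17957^1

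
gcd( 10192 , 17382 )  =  2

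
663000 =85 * 7800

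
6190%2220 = 1750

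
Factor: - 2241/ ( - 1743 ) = 3^2 * 7^( - 1)=9/7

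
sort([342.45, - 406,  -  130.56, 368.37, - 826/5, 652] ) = [ - 406, - 826/5 , - 130.56,342.45, 368.37,652]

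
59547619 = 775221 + 58772398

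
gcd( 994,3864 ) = 14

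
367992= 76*4842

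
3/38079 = 1/12693 = 0.00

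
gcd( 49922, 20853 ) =1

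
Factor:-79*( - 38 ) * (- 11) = -2^1*11^1 * 19^1*79^1 = - 33022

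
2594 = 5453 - 2859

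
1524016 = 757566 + 766450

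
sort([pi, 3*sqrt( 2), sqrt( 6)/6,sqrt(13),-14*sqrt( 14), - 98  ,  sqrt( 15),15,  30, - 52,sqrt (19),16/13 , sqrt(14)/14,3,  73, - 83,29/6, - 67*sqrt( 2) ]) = [ - 98, - 67 * sqrt(2), - 83,-14*sqrt( 14), - 52, sqrt( 14)/14, sqrt(6 )/6,16/13, 3,pi,sqrt( 13 ),sqrt(15 ),3*sqrt (2 ),sqrt( 19),29/6, 15, 30, 73]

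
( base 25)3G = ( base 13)70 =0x5B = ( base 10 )91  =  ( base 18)51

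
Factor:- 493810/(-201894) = 565/231 = 3^( - 1)*5^1*7^ ( - 1)*11^(  -  1)*113^1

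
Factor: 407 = 11^1*37^1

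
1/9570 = 1/9570 = 0.00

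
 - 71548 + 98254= 26706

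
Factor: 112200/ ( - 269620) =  - 330/793 = - 2^1*3^1*5^1*11^1*13^( - 1 )*61^( - 1 ) 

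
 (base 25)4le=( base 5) 44124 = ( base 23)5H3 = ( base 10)3039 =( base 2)101111011111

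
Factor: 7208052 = 2^2*3^1*83^1 * 7237^1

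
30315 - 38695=-8380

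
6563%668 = 551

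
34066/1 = 34066 = 34066.00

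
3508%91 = 50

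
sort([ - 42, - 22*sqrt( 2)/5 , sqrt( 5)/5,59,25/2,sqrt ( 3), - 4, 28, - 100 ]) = [ - 100,-42,  -  22*sqrt( 2)/5, - 4,sqrt(5 ) /5,sqrt(3), 25/2,28,  59]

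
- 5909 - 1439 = - 7348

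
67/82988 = 67/82988 = 0.00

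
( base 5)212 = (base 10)57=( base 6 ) 133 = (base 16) 39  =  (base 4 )321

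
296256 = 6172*48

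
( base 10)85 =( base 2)1010101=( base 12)71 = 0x55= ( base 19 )49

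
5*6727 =33635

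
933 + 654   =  1587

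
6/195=2/65= 0.03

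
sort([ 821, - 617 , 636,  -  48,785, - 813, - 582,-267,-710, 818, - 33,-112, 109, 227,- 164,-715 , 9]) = [-813,-715,-710,  -  617, - 582,-267, - 164, - 112, - 48,-33, 9, 109, 227, 636,785,818  ,  821] 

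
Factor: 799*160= 2^5*5^1*17^1 * 47^1 = 127840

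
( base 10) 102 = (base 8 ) 146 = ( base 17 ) 60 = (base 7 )204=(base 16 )66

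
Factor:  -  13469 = -13469^1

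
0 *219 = 0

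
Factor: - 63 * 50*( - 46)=144900  =  2^2*3^2 * 5^2*7^1*23^1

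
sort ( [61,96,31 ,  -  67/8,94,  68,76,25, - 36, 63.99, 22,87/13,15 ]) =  [ - 36, - 67/8,87/13,15,22, 25,31,61, 63.99,68,76,94, 96 ] 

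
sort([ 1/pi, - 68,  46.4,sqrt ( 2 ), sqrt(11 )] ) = [ - 68,1/pi , sqrt ( 2 ),sqrt(11),46.4 ] 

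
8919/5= 8919/5 = 1783.80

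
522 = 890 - 368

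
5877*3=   17631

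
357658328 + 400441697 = 758100025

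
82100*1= 82100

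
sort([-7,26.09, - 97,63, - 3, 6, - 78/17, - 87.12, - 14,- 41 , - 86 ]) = [ - 97,-87.12, - 86, - 41,  -  14, - 7, - 78/17, - 3, 6, 26.09,63 ]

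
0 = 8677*0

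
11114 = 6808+4306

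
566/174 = 283/87  =  3.25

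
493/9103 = 493/9103 = 0.05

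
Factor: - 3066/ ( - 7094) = 3^1*7^1 * 73^1*3547^(  -  1)=1533/3547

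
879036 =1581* 556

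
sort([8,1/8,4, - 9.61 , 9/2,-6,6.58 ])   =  [ - 9.61,-6,1/8,4,9/2, 6.58, 8]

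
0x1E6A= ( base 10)7786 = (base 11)5939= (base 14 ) 2ba2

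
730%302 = 126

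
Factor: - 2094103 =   -  11^1*127^1*1499^1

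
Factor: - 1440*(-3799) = 5470560 = 2^5  *  3^2*5^1*29^1*131^1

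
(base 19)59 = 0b1101000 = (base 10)104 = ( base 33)35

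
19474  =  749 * 26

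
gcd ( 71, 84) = 1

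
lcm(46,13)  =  598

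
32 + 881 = 913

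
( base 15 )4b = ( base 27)2h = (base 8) 107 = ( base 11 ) 65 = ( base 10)71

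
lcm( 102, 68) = 204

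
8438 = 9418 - 980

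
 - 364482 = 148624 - 513106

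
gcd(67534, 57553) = 1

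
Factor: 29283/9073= 681/211 = 3^1*211^(- 1 )*227^1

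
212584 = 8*26573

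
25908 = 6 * 4318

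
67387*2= 134774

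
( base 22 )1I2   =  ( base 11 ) 732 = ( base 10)882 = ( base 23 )1F8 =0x372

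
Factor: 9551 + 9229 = 18780 = 2^2*3^1*5^1*313^1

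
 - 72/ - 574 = 36/287 = 0.13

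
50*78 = 3900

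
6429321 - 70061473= -63632152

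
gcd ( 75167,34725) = 1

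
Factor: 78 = 2^1*3^1*13^1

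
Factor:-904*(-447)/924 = 33674/77 = 2^1 * 7^( - 1)* 11^ ( - 1 ) * 113^1*149^1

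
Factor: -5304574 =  - 2^1*11^1*241117^1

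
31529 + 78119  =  109648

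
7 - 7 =0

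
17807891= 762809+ 17045082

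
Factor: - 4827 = - 3^1*1609^1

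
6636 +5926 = 12562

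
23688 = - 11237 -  - 34925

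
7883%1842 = 515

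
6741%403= 293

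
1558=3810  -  2252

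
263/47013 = 263/47013 = 0.01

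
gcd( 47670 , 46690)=70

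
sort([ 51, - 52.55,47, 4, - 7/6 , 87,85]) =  [ - 52.55,-7/6, 4 , 47, 51, 85, 87]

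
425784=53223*8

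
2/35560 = 1/17780=0.00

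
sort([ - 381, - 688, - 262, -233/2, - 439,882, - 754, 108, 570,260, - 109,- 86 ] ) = [ - 754, - 688,  -  439, -381, - 262 ,  -  233/2, - 109, - 86, 108, 260,570, 882]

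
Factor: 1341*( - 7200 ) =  - 9655200 = - 2^5 * 3^4 * 5^2 * 149^1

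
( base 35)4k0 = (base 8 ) 12740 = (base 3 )21200102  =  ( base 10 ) 5600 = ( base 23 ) adb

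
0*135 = 0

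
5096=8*637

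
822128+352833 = 1174961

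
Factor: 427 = 7^1 *61^1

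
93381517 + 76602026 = 169983543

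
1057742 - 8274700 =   -  7216958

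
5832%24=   0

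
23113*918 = 21217734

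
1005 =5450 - 4445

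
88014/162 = 14669/27 = 543.30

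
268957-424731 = -155774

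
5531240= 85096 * 65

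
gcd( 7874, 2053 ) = 1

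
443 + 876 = 1319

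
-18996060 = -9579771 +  - 9416289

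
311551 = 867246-555695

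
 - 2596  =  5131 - 7727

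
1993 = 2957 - 964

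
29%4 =1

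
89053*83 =7391399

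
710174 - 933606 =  - 223432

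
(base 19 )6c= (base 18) 70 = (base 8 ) 176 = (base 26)4M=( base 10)126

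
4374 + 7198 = 11572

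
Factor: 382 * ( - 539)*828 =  - 170483544 = - 2^3*3^2*7^2*11^1*23^1*191^1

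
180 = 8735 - 8555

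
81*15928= 1290168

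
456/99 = 152/33 = 4.61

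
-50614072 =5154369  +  -55768441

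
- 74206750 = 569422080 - 643628830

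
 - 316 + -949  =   - 1265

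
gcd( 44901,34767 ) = 9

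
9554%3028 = 470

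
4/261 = 4/261=0.02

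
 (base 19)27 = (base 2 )101101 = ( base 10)45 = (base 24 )1L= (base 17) 2b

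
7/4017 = 7/4017 = 0.00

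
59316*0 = 0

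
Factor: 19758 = 2^1*3^1 *37^1 * 89^1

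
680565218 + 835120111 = 1515685329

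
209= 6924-6715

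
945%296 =57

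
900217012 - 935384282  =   - 35167270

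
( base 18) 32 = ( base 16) 38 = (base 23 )2a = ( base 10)56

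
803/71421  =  803/71421 =0.01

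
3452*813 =2806476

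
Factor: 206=2^1*103^1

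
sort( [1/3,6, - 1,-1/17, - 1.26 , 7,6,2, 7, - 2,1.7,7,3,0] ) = [ - 2, - 1.26, - 1,-1/17,0,1/3,1.7,2,  3,6, 6,  7, 7,7]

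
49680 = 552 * 90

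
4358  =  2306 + 2052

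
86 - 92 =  - 6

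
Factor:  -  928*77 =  - 2^5*7^1* 11^1*29^1 = - 71456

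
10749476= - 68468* ( - 157) 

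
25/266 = 25/266 = 0.09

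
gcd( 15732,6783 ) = 57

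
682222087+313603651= 995825738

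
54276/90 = 9046/15 = 603.07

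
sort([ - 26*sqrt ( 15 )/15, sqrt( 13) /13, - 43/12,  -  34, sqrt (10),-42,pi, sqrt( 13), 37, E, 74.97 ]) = [ - 42, - 34, - 26*sqrt( 15)/15, - 43/12, sqrt(13 ) /13,E, pi, sqrt( 10), sqrt( 13 ), 37,74.97 ]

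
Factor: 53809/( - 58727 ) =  - 7^1*7687^1*58727^( - 1 ) 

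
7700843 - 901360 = 6799483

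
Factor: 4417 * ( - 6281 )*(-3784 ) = 104980181768=2^3 * 7^1 * 11^2 * 43^1 * 571^1*631^1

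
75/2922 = 25/974 = 0.03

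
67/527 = 67/527 =0.13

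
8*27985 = 223880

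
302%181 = 121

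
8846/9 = 982 + 8/9= 982.89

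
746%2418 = 746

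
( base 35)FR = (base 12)3a0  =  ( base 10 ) 552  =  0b1000101000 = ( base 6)2320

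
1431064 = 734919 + 696145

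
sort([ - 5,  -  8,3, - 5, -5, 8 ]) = [ - 8, - 5, - 5,-5,3, 8]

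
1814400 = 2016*900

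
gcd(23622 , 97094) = 2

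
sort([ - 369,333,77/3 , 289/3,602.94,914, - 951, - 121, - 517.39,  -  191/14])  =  [ - 951, - 517.39, - 369  , - 121, - 191/14, 77/3,289/3,333, 602.94 , 914 ]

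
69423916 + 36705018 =106128934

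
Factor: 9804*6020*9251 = 2^4*3^1*5^1*7^1*11^1 * 19^1*29^2*43^2 = 545994760080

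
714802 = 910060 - 195258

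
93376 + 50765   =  144141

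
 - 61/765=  - 61/765 = -0.08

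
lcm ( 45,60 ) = 180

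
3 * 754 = 2262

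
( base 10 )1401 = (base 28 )1m1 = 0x579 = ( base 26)21n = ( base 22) 2jf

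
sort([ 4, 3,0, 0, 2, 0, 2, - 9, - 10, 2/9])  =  [ - 10,  -  9 , 0, 0, 0, 2/9, 2, 2, 3,4] 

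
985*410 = 403850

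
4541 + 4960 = 9501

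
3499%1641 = 217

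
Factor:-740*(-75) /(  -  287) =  - 55500/287 = - 2^2*3^1*5^3*7^( - 1)*37^1*41^( - 1 )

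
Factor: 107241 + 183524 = 290765= 5^1*58153^1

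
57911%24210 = 9491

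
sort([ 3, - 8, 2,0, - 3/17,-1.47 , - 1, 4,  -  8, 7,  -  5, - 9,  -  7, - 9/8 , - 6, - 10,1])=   [-10, - 9, - 8 , - 8, - 7, - 6,  -  5,  -  1.47,- 9/8, - 1, - 3/17,0, 1, 2 , 3, 4,7]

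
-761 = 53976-54737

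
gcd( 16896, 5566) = 22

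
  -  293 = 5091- 5384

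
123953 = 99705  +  24248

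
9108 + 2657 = 11765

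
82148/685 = 119 + 633/685=119.92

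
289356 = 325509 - 36153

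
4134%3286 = 848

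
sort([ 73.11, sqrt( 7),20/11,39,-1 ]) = [ - 1, 20/11,sqrt( 7),39,  73.11 ]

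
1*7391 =7391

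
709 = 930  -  221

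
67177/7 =9596 + 5/7 = 9596.71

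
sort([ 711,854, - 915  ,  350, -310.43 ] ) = [ - 915, - 310.43,350, 711,854] 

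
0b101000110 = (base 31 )AG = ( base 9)402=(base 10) 326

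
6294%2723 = 848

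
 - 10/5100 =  - 1 + 509/510=- 0.00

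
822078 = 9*91342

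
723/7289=723/7289 = 0.10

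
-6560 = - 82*80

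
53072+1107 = 54179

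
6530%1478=618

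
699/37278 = 233/12426 = 0.02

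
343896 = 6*57316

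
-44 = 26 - 70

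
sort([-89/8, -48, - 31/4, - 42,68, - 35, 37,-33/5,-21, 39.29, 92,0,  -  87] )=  [ - 87,  -  48, -42, - 35, - 21, - 89/8, - 31/4, - 33/5, 0, 37, 39.29, 68 , 92] 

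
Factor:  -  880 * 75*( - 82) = 5412000 = 2^5 * 3^1*5^3*11^1*41^1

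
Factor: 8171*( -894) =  - 2^1*3^1*149^1 * 8171^1=- 7304874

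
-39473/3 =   -  39473/3  =  - 13157.67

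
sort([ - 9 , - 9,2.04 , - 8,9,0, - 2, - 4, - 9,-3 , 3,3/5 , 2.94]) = [  -  9, - 9,  -  9  , - 8, - 4,  -  3, - 2, 0,3/5 , 2.04,2.94,3,9]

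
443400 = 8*55425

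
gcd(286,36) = 2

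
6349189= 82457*77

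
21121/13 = 21121/13 = 1624.69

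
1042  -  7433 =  - 6391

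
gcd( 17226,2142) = 18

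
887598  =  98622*9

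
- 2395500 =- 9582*250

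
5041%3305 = 1736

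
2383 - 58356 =-55973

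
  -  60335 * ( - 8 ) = 482680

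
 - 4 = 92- 96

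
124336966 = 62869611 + 61467355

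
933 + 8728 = 9661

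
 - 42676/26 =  - 21338/13 = - 1641.38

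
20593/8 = 20593/8 =2574.12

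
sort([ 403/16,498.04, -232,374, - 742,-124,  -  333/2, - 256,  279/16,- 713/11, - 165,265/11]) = [ - 742, - 256,-232 ,  -  333/2,-165 ,-124, - 713/11,279/16,265/11,403/16,374, 498.04 ]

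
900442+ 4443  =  904885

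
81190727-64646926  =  16543801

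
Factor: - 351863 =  - 351863^1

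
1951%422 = 263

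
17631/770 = 17631/770  =  22.90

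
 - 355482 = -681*522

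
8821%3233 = 2355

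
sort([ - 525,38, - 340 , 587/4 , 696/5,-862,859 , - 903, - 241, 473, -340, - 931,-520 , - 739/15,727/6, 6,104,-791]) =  [ - 931, - 903,-862, - 791, - 525,  -  520, - 340, - 340, - 241, - 739/15,6,38,104,727/6,  696/5,587/4  ,  473,  859 ] 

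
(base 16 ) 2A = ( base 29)1D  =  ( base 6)110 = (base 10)42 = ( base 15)2c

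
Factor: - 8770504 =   -  2^3*17^1*64489^1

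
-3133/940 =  - 3133/940 = -3.33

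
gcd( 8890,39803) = 1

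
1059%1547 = 1059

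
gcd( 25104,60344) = 8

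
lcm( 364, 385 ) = 20020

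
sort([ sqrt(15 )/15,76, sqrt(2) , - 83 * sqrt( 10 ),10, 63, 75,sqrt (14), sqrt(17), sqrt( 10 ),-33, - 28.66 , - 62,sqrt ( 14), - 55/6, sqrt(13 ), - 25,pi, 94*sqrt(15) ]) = [-83*sqrt(10), - 62  , - 33, - 28.66,  -  25, - 55/6,sqrt( 15 ) /15,sqrt( 2 ) , pi  ,  sqrt(10), sqrt(13),sqrt(14), sqrt( 14 ), sqrt( 17),10,63, 75,76,94*sqrt( 15 )]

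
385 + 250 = 635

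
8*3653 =29224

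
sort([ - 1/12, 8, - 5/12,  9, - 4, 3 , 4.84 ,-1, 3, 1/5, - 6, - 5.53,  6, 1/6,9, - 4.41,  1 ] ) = [ - 6, - 5.53, - 4.41, - 4, - 1, - 5/12  , - 1/12 , 1/6,  1/5,1, 3,3,  4.84,6,  8,9,9 ]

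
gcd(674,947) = 1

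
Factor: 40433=40433^1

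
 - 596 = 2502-3098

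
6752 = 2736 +4016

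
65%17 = 14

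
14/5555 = 14/5555= 0.00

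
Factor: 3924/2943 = 2^2*3^( - 1) = 4/3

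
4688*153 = 717264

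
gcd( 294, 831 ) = 3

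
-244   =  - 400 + 156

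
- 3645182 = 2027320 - 5672502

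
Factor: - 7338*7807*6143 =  - 2^1*3^1*37^1*211^1*1223^1*6143^1= - 351918746538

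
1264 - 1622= -358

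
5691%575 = 516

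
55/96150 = 11/19230 = 0.00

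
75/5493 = 25/1831=0.01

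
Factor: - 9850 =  - 2^1*5^2*197^1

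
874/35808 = 437/17904 = 0.02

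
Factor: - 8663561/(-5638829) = 7^(- 1)*53^( - 1 ) * 379^1*15199^ (-1)*22859^1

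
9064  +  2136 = 11200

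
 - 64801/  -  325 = 199 + 126/325 = 199.39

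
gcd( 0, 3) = 3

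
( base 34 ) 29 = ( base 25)32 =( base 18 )45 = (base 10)77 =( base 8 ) 115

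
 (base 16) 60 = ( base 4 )1200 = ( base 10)96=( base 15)66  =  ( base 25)3L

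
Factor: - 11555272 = -2^3*53^1*27253^1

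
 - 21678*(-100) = 2167800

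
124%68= 56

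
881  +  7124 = 8005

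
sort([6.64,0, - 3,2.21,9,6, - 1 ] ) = [ - 3 , - 1,0,2.21 , 6,6.64,9]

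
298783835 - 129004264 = 169779571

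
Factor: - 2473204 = -2^2 * 618301^1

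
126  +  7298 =7424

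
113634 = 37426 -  - 76208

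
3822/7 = 546 = 546.00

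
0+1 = 1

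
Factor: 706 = 2^1*353^1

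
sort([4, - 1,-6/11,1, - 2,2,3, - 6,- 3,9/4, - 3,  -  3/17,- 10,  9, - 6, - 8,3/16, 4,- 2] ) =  [ - 10,-8, - 6, -6,-3,-3,  -  2, - 2, - 1, - 6/11 , - 3/17,3/16, 1,2,  9/4, 3,  4,  4, 9]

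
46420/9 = 46420/9 = 5157.78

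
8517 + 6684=15201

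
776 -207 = 569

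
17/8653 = 1/509 = 0.00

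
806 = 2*403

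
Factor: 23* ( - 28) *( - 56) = 36064 = 2^5*7^2*23^1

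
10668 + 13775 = 24443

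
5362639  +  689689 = 6052328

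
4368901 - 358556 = 4010345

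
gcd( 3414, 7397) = 569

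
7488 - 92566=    - 85078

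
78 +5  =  83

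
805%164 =149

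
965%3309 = 965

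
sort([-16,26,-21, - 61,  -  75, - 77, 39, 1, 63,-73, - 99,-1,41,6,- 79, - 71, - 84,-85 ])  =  [ - 99,-85, - 84,-79, - 77, - 75, - 73, - 71,-61, - 21,  -  16,-1,1,6,  26, 39,41, 63]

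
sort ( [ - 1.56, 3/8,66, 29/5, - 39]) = [-39,-1.56, 3/8, 29/5, 66] 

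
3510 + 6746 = 10256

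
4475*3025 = 13536875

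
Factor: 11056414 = 2^1*37^1 * 149411^1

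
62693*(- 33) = -2068869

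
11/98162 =11/98162=0.00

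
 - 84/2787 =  - 28/929 = - 0.03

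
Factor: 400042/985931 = 2^1*139^1*241^( - 1 ) * 1439^1 * 4091^ ( - 1 ) 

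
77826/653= 119 + 119/653=   119.18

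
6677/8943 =607/813 =0.75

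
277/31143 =277/31143= 0.01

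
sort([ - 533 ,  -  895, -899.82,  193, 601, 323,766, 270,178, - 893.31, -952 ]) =[ - 952, - 899.82, - 895, - 893.31, - 533,  178, 193, 270, 323,601,766]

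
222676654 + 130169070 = 352845724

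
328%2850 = 328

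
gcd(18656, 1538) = 2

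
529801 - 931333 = - 401532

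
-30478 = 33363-63841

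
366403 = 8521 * 43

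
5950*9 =53550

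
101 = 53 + 48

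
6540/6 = 1090 = 1090.00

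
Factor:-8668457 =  - 7^1*59^1*139^1* 151^1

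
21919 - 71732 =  - 49813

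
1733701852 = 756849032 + 976852820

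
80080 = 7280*11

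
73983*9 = 665847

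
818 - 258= 560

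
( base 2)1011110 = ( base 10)94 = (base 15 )64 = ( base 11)86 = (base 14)6A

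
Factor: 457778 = 2^1 * 43^1 * 5323^1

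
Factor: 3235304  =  2^3*17^1*23789^1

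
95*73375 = 6970625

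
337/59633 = 337/59633= 0.01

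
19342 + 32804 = 52146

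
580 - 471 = 109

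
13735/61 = 225 + 10/61 = 225.16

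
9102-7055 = 2047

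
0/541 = 0 = 0.00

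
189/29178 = 21/3242 = 0.01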